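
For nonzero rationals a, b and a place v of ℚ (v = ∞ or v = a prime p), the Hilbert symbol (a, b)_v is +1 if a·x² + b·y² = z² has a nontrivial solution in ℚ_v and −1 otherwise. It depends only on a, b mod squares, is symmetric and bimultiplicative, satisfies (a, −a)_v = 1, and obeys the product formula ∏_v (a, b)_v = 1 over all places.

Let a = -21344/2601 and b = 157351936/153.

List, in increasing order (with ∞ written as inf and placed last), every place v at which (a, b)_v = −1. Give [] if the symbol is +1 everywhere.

(a, b) ≡ (-1334, 17) mod (ℚ^×)²; places V = {2, 3, 7, 17, 23, 29, ∞}.
(a,b)_23: α=1, u≡19; β=0, v≡10 (mod 23); (19|23)=-1, (10|23)=-1; sign (−1)^0·-1^0·-1^1 = -1.
(a,b)_29: α=1, u≡27; β=0, v≡3 (mod 29); (27|29)=-1, (3|29)=-1; sign (−1)^0·-1^0·-1^1 = -1.
(a,b)_17: α=-2, u≡16; β=-1, v≡8 (mod 17); (16|17)=+1, (8|17)=+1; sign (−1)^0·+1^-1·+1^-2 = +1.
(a,b)_2: α=5, β=16; u≡5, v≡1 (mod 8); ε(u)ε(v)=0·0, αω(v)=5·0, βω(u)=16·1; sum ≡ 0  ⇒  +1.
(a,b)_7: α=0, u≡5; β=4, v≡5 (mod 7); (5|7)=-1, (5|7)=-1; sign (−1)^0·-1^4·-1^0 = +1.
(a,b)_3: α=-2, u≡1; β=-2, v≡2 (mod 3); (1|3)=+1, (2|3)=-1; sign (−1)^0·+1^-2·-1^-2 = +1.
(a,b)_∞: sgn(-1334)=−, sgn(17)=+, so +1.
|Ram(-1334, 17)| = 2, even; anisotropic at {23, 29}.

[23, 29]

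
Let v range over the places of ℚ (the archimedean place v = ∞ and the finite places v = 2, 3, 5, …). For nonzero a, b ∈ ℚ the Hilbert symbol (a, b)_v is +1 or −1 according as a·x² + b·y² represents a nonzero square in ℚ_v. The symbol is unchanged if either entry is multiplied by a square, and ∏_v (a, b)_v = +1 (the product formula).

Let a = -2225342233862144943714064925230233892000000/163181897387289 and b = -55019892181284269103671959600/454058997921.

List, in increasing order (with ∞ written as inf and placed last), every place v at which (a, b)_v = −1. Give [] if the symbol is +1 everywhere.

[19, 37, 41, inf]

Mod squares: a ≡ -3429937, b ≡ -19. Check v ∈ {∞, 2, 3, 5, 7, 11, 17, 19, 37, 41, 47, 53, 59}.
v=37: a=37^3·(≡7), b=37^2·(≡2) mod 37; (7|37)=+1, (2|37)=-1; (−1)^{3·2·18}·(+1)^2·(-1)^3 = -1.
v=19: a=19^11·(≡18), b=19^7·(≡8) mod 19; (18|19)=-1, (8|19)=-1; (−1)^{11·7·9}·(-1)^7·(-1)^11 = -1.
v=2: v_2(a)=8, v_2(b)=4; units ≡ 7, 5 (mod 8); ε·ε+αω+βω = 1·0+8·1+4·0 ≡ 0  ⇒  (a,b)_2 = +1.
v=53: a=53^2·(≡17), b=53^2·(≡30) mod 53; (17|53)=+1, (30|53)=-1; (−1)^{2·2·26}·(+1)^2·(-1)^2 = +1.
v=5: a=5^6·(≡3), b=5^2·(≡1) mod 5; (3|5)=-1, (1|5)=+1; (−1)^{6·2·2}·(-1)^2·(+1)^6 = +1.
v=3: a=3^-18·(≡2), b=3^-10·(≡2) mod 3; (2|3)=-1, (2|3)=-1; (−1)^{-18·-10·1}·(-1)^-10·(-1)^-18 = +1.
v=11: a=11^-2·(≡10), b=11^0·(≡3) mod 11; (10|11)=-1, (3|11)=+1; (−1)^{-2·0·5}·(-1)^0·(+1)^-2 = +1.
v=41: a=41^3·(≡30), b=41^4·(≡22) mod 41; (30|41)=-1, (22|41)=-1; (−1)^{3·4·20}·(-1)^4·(-1)^3 = -1.
v=47: a=47^0·(≡11), b=47^-2·(≡25) mod 47; (11|47)=-1, (25|47)=+1; (−1)^{0·-2·23}·(-1)^-2·(+1)^0 = +1.
v=59: a=59^-2·(≡26), b=59^-2·(≡43) mod 59; (26|59)=+1, (43|59)=-1; (−1)^{-2·-2·29}·(+1)^-2·(-1)^-2 = +1.
v=∞: -3429937 < 0 and -19 < 0  ⇒  (a,b)_∞ = -1.
v=17: a=17^5·(≡12), b=17^2·(≡15) mod 17; (12|17)=-1, (15|17)=+1; (−1)^{5·2·8}·(-1)^2·(+1)^5 = +1.
v=7: a=7^3·(≡2), b=7^2·(≡1) mod 7; (2|7)=+1, (1|7)=+1; (−1)^{3·2·3}·(+1)^2·(+1)^3 = +1.
Ram(-3429937, -19) = {19, 37, 41, ∞}; no ℚ_19-point on the conic.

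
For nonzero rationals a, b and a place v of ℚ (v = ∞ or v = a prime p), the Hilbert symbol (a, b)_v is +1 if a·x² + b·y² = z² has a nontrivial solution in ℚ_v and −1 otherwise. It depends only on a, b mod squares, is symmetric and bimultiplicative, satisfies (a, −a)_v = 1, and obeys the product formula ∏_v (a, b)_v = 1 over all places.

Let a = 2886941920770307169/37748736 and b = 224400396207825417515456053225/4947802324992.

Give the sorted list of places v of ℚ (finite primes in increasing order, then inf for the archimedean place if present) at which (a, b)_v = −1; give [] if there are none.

(a, b) ≡ (37961, 131138) mod (ℚ^×)²; places V = {2, 3, 5, 7, 11, 17, 19, 29, ∞}.
(a,b)_17: α=3, u≡11; β=3, v≡13 (mod 17); (11|17)=-1, (13|17)=+1; sign (−1)^0·-1^3·+1^3 = -1.
(a,b)_3: α=-2, u≡2; β=-2, v≡2 (mod 3); (2|3)=-1, (2|3)=-1; sign (−1)^0·-1^-2·-1^-2 = +1.
(a,b)_7: α=5, u≡5; β=7, v≡1 (mod 7); (5|7)=-1, (1|7)=+1; sign (−1)^1·-1^7·+1^5 = +1.
(a,b)_29: α=3, u≡7; β=5, v≡8 (mod 29); (7|29)=+1, (8|29)=-1; sign (−1)^0·+1^5·-1^3 = -1.
(a,b)_2: α=-22, β=-39; u≡1, v≡1 (mod 8); ε(u)ε(v)=0·0, αω(v)=-22·0, βω(u)=-39·0; sum ≡ 0  ⇒  +1.
(a,b)_19: α=4, u≡8; β=7, v≡16 (mod 19); (8|19)=-1, (16|19)=+1; sign (−1)^0·-1^7·+1^4 = -1.
(a,b)_∞: sgn(37961)=+, sgn(131138)=+, so +1.
(a,b)_11: α=1, u≡7; β=2, v≡10 (mod 11); (7|11)=-1, (10|11)=-1; sign (−1)^0·-1^2·-1^1 = -1.
(a,b)_5: α=0, u≡4; β=2, v≡2 (mod 5); (4|5)=+1, (2|5)=-1; sign (−1)^0·+1^2·-1^0 = +1.
|Ram(37961, 131138)| = 4, even; anisotropic at {11, 17, 19, 29}.

[11, 17, 19, 29]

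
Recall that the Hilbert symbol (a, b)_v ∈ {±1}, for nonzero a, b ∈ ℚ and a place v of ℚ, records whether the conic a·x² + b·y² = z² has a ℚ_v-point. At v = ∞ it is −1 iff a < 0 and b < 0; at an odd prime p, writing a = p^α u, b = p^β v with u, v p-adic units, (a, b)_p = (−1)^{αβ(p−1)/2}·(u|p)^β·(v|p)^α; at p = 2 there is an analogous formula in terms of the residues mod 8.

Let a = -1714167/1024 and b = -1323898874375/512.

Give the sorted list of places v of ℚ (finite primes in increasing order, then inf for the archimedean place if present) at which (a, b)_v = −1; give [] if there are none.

(a, b) ≡ (-23, -163438) mod (ℚ^×)²; places V = {2, 3, 5, 7, 11, 13, 17, 19, 23, ∞}.
(a,b)_2: α=-10, β=-9; u≡1, v≡1 (mod 8); ε(u)ε(v)=0·0, αω(v)=-10·0, βω(u)=-9·0; sum ≡ 0  ⇒  +1.
(a,b)_17: α=0, u≡7; β=1, v≡15 (mod 17); (7|17)=-1, (15|17)=+1; sign (−1)^0·-1^1·+1^0 = -1.
(a,b)_∞: sgn(-23)=−, sgn(-163438)=−, so -1.
(a,b)_5: α=0, u≡2; β=4, v≡3 (mod 5); (2|5)=-1, (3|5)=-1; sign (−1)^0·-1^4·-1^0 = +1.
(a,b)_3: α=2, u≡1; β=0, v≡2 (mod 3); (1|3)=+1, (2|3)=-1; sign (−1)^0·+1^0·-1^2 = +1.
(a,b)_13: α=2, u≡1; β=0, v≡8 (mod 13); (1|13)=+1, (8|13)=-1; sign (−1)^0·+1^0·-1^2 = +1.
(a,b)_11: α=0, u≡7; β=1, v≡3 (mod 11); (7|11)=-1, (3|11)=+1; sign (−1)^0·-1^1·+1^0 = -1.
(a,b)_7: α=2, u≡5; β=2, v≡6 (mod 7); (5|7)=-1, (6|7)=-1; sign (−1)^0·-1^2·-1^2 = +1.
(a,b)_19: α=0, u≡3; β=1, v≡6 (mod 19); (3|19)=-1, (6|19)=+1; sign (−1)^0·-1^1·+1^0 = -1.
(a,b)_23: α=1, u≡5; β=3, v≡1 (mod 23); (5|23)=-1, (1|23)=+1; sign (−1)^1·-1^3·+1^1 = +1.
|Ram(-23, -163438)| = 4, even; anisotropic at {11, 17, 19, ∞}.

[11, 17, 19, inf]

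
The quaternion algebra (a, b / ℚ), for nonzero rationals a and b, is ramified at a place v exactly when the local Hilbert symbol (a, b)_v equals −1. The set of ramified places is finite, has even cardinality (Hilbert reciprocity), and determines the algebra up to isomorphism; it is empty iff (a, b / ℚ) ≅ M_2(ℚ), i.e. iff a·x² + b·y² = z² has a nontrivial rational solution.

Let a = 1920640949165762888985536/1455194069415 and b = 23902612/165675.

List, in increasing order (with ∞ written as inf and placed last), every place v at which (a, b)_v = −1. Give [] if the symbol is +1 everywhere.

[3, 11, 19, 23, 31, 37]

(a, b) ≡ (77368665, 62031) mod (ℚ^×)²; places V = {2, 3, 5, 7, 11, 17, 19, 23, 29, 31, 37, 47, ∞}.
(a,b)_37: α=1, u≡26; β=0, v≡15 (mod 37); (26|37)=+1, (15|37)=-1; sign (−1)^0·+1^0·-1^1 = -1.
(a,b)_∞: sgn(77368665)=+, sgn(62031)=+, so +1.
(a,b)_3: α=-3, u≡1; β=-1, v≡1 (mod 3); (1|3)=+1, (1|3)=+1; sign (−1)^1·+1^-1·+1^-3 = -1.
(a,b)_31: α=4, u≡30; β=1, v≡30 (mod 31); (30|31)=-1, (30|31)=-1; sign (−1)^0·-1^1·-1^4 = -1.
(a,b)_23: α=3, u≡8; β=1, v≡2 (mod 23); (8|23)=+1, (2|23)=+1; sign (−1)^1·+1^1·+1^3 = -1.
(a,b)_7: α=2, u≡6; β=0, v≡1 (mod 7); (6|7)=-1, (1|7)=+1; sign (−1)^0·-1^0·+1^2 = +1.
(a,b)_29: α=3, u≡28; β=1, v≡5 (mod 29); (28|29)=+1, (5|29)=+1; sign (−1)^0·+1^1·+1^3 = +1.
(a,b)_17: α=2, u≡16; β=2, v≡2 (mod 17); (16|17)=+1, (2|17)=+1; sign (−1)^0·+1^2·+1^2 = +1.
(a,b)_2: α=6, β=2; u≡1, v≡7 (mod 8); ε(u)ε(v)=0·1, αω(v)=6·0, βω(u)=2·0; sum ≡ 0  ⇒  +1.
(a,b)_47: α=-6, u≡5; β=-2, v≡44 (mod 47); (5|47)=-1, (44|47)=-1; sign (−1)^0·-1^-2·-1^-6 = +1.
(a,b)_19: α=1, u≡2; β=0, v≡3 (mod 19); (2|19)=-1, (3|19)=-1; sign (−1)^0·-1^0·-1^1 = -1.
(a,b)_5: α=-1, u≡2; β=-2, v≡1 (mod 5); (2|5)=-1, (1|5)=+1; sign (−1)^0·-1^-2·+1^-1 = +1.
(a,b)_11: α=1, u≡4; β=0, v≡2 (mod 11); (4|11)=+1, (2|11)=-1; sign (−1)^0·+1^0·-1^1 = -1.
(77368665, 62031 / ℚ) ramifies at {3, 11, 19, 23, 31, 37}: a division algebra.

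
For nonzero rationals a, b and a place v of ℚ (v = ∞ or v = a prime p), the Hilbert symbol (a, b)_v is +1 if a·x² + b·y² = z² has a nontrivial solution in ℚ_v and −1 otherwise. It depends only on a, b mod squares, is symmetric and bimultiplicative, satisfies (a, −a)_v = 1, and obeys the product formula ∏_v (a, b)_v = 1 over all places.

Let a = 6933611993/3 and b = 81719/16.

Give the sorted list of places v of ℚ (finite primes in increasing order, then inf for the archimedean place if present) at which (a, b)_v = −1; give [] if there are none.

Mod squares: a ≡ 136059, b ≡ 81719. Check v ∈ {∞, 2, 3, 7, 11, 17, 19, 23, 31}.
v=3: a=3^-1·(≡2), b=3^0·(≡2) mod 3; (2|3)=-1, (2|3)=-1; (−1)^{-1·0·1}·(-1)^0·(-1)^-1 = -1.
v=19: a=19^1·(≡9), b=19^1·(≡4) mod 19; (9|19)=+1, (4|19)=+1; (−1)^{1·1·9}·(+1)^1·(+1)^1 = -1.
v=2: v_2(a)=0, v_2(b)=-4; units ≡ 3, 7 (mod 8); ε·ε+αω+βω = 1·1+0·0+-4·1 ≡ 1  ⇒  (a,b)_2 = -1.
v=31: a=31^1·(≡9), b=31^0·(≡6) mod 31; (9|31)=+1, (6|31)=-1; (−1)^{1·0·15}·(+1)^0·(-1)^1 = -1.
v=17: a=17^2·(≡15), b=17^1·(≡4) mod 17; (15|17)=+1, (4|17)=+1; (−1)^{2·1·8}·(+1)^1·(+1)^2 = +1.
v=7: a=7^1·(≡6), b=7^0·(≡4) mod 7; (6|7)=-1, (4|7)=+1; (−1)^{1·0·3}·(-1)^0·(+1)^1 = +1.
v=23: a=23^2·(≡10), b=23^1·(≡5) mod 23; (10|23)=-1, (5|23)=-1; (−1)^{2·1·11}·(-1)^1·(-1)^2 = -1.
v=∞: 136059 > 0 and 81719 > 0  ⇒  (a,b)_∞ = +1.
v=11: a=11^1·(≡9), b=11^1·(≡3) mod 11; (9|11)=+1, (3|11)=+1; (−1)^{1·1·5}·(+1)^1·(+1)^1 = -1.
(136059, 81719 / ℚ) ramifies at {2, 3, 11, 19, 23, 31}: a division algebra.

[2, 3, 11, 19, 23, 31]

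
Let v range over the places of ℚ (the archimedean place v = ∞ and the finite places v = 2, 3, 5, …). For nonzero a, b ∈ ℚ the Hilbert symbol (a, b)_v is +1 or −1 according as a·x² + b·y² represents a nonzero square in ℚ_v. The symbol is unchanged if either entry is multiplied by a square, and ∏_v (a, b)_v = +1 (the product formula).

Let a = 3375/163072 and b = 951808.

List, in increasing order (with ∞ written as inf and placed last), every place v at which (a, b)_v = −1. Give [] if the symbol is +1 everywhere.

Mod squares: a ≡ 195, b ≡ 22. Check v ∈ {∞, 2, 3, 5, 7, 11, 13}.
v=3: a=3^3·(≡2), b=3^0·(≡1) mod 3; (2|3)=-1, (1|3)=+1; (−1)^{3·0·1}·(-1)^0·(+1)^3 = +1.
v=11: a=11^0·(≡8), b=11^1·(≡2) mod 11; (8|11)=-1, (2|11)=-1; (−1)^{0·1·5}·(-1)^1·(-1)^0 = -1.
v=7: a=7^-2·(≡5), b=7^0·(≡4) mod 7; (5|7)=-1, (4|7)=+1; (−1)^{-2·0·3}·(-1)^0·(+1)^-2 = +1.
v=5: a=5^3·(≡1), b=5^0·(≡3) mod 5; (1|5)=+1, (3|5)=-1; (−1)^{3·0·2}·(+1)^0·(-1)^3 = -1.
v=13: a=13^-1·(≡5), b=13^2·(≡3) mod 13; (5|13)=-1, (3|13)=+1; (−1)^{-1·2·6}·(-1)^2·(+1)^-1 = +1.
v=∞: 195 > 0 and 22 > 0  ⇒  (a,b)_∞ = +1.
v=2: v_2(a)=-8, v_2(b)=9; units ≡ 3, 3 (mod 8); ε·ε+αω+βω = 1·1+-8·1+9·1 ≡ 0  ⇒  (a,b)_2 = +1.
Ram(195, 22) = {5, 11}; no ℚ_5-point on the conic.

[5, 11]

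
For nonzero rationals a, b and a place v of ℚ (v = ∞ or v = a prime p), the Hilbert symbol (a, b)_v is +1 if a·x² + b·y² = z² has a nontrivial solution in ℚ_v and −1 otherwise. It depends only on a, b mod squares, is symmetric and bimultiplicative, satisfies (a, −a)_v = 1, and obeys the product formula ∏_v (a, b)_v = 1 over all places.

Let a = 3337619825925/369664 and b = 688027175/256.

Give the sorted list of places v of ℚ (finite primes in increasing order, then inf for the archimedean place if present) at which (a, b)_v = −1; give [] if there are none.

[11, 29]

Mod squares: a ≡ 20677, b ≡ 227447. Check v ∈ {∞, 2, 3, 5, 7, 11, 19, 23, 29, 31}.
v=19: a=19^-2·(≡5), b=19^0·(≡16) mod 19; (5|19)=+1, (16|19)=+1; (−1)^{-2·0·9}·(+1)^0·(+1)^-2 = +1.
v=23: a=23^1·(≡3), b=23^1·(≡19) mod 23; (3|23)=+1, (19|23)=-1; (−1)^{1·1·11}·(+1)^1·(-1)^1 = +1.
v=29: a=29^1·(≡8), b=29^1·(≡23) mod 29; (8|29)=-1, (23|29)=+1; (−1)^{1·1·14}·(-1)^1·(+1)^1 = -1.
v=11: a=11^4·(≡10), b=11^3·(≡8) mod 11; (10|11)=-1, (8|11)=-1; (−1)^{4·3·5}·(-1)^3·(-1)^4 = -1.
v=5: a=5^2·(≡3), b=5^2·(≡2) mod 5; (3|5)=-1, (2|5)=-1; (−1)^{2·2·2}·(-1)^2·(-1)^2 = +1.
v=31: a=31^1·(≡20), b=31^1·(≡24) mod 31; (20|31)=+1, (24|31)=-1; (−1)^{1·1·15}·(+1)^1·(-1)^1 = +1.
v=3: a=3^2·(≡1), b=3^0·(≡2) mod 3; (1|3)=+1, (2|3)=-1; (−1)^{2·0·1}·(+1)^0·(-1)^2 = +1.
v=7: a=7^2·(≡3), b=7^0·(≡6) mod 7; (3|7)=-1, (6|7)=-1; (−1)^{2·0·3}·(-1)^0·(-1)^2 = +1.
v=∞: 20677 > 0 and 227447 > 0  ⇒  (a,b)_∞ = +1.
v=2: v_2(a)=-10, v_2(b)=-8; units ≡ 5, 7 (mod 8); ε·ε+αω+βω = 0·1+-10·0+-8·1 ≡ 0  ⇒  (a,b)_2 = +1.
Ram(20677, 227447) = {11, 29}; no ℚ_11-point on the conic.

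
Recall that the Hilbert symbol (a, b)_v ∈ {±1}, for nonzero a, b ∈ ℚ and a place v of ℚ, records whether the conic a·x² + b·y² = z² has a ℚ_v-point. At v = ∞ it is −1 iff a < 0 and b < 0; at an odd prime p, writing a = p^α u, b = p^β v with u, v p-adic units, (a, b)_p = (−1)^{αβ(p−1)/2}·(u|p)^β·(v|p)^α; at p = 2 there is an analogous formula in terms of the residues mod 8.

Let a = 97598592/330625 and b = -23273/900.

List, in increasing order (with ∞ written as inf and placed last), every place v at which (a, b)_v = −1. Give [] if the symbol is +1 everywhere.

[17, 19]

(a, b) ≡ (3458, -17) mod (ℚ^×)²; places V = {2, 3, 5, 7, 13, 17, 19, 23, 37, ∞}.
(a,b)_37: α=0, u≡17; β=2, v≡14 (mod 37); (17|37)=-1, (14|37)=-1; sign (−1)^0·-1^2·-1^0 = +1.
(a,b)_5: α=-4, u≡3; β=-2, v≡2 (mod 5); (3|5)=-1, (2|5)=-1; sign (−1)^0·-1^-2·-1^-4 = +1.
(a,b)_∞: sgn(3458)=+, sgn(-17)=−, so +1.
(a,b)_7: α=3, u≡1; β=0, v≡4 (mod 7); (1|7)=+1, (4|7)=+1; sign (−1)^0·+1^0·+1^3 = +1.
(a,b)_13: α=1, u≡5; β=0, v≡12 (mod 13); (5|13)=-1, (12|13)=+1; sign (−1)^0·-1^0·+1^1 = +1.
(a,b)_19: α=1, u≡7; β=0, v≡3 (mod 19); (7|19)=+1, (3|19)=-1; sign (−1)^0·+1^0·-1^1 = -1.
(a,b)_3: α=2, u≡2; β=-2, v≡1 (mod 3); (2|3)=-1, (1|3)=+1; sign (−1)^0·-1^-2·+1^2 = +1.
(a,b)_2: α=7, β=-2; u≡1, v≡7 (mod 8); ε(u)ε(v)=0·1, αω(v)=7·0, βω(u)=-2·0; sum ≡ 0  ⇒  +1.
(a,b)_23: α=-2, u≡6; β=0, v≡1 (mod 23); (6|23)=+1, (1|23)=+1; sign (−1)^0·+1^0·+1^-2 = +1.
(a,b)_17: α=0, u≡5; β=1, v≡9 (mod 17); (5|17)=-1, (9|17)=+1; sign (−1)^0·-1^1·+1^0 = -1.
|Ram(3458, -17)| = 2, even; anisotropic at {17, 19}.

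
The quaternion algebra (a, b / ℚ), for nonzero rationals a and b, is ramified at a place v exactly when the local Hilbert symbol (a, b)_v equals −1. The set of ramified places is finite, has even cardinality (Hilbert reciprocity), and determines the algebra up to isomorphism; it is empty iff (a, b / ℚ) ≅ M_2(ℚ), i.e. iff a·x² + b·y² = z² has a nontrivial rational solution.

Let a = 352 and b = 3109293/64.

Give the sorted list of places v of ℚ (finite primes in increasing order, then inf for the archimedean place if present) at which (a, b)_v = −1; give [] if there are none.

Mod squares: a ≡ 22, b ≡ 957. Check v ∈ {∞, 2, 3, 11, 19, 29}.
v=∞: 22 > 0 and 957 > 0  ⇒  (a,b)_∞ = +1.
v=19: a=19^0·(≡10), b=19^2·(≡9) mod 19; (10|19)=-1, (9|19)=+1; (−1)^{0·2·9}·(-1)^2·(+1)^0 = +1.
v=29: a=29^0·(≡4), b=29^1·(≡20) mod 29; (4|29)=+1, (20|29)=+1; (−1)^{0·1·14}·(+1)^1·(+1)^0 = +1.
v=2: v_2(a)=5, v_2(b)=-6; units ≡ 3, 5 (mod 8); ε·ε+αω+βω = 1·0+5·1+-6·1 ≡ 1  ⇒  (a,b)_2 = -1.
v=11: a=11^1·(≡10), b=11^1·(≡2) mod 11; (10|11)=-1, (2|11)=-1; (−1)^{1·1·5}·(-1)^1·(-1)^1 = -1.
v=3: a=3^0·(≡1), b=3^3·(≡1) mod 3; (1|3)=+1, (1|3)=+1; (−1)^{0·3·1}·(+1)^3·(+1)^0 = +1.
(22, 957 / ℚ) ramifies at {2, 11}: a division algebra.

[2, 11]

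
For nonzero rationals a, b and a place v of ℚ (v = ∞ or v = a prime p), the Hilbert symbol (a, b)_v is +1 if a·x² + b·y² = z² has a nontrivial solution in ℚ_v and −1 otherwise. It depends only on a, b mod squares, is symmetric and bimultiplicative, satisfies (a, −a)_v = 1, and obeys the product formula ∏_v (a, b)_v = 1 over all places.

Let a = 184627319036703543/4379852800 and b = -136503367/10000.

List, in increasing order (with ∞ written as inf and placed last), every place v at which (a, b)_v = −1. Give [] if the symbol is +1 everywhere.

(a, b) ≡ (851851, -23023) mod (ℚ^×)²; places V = {2, 3, 5, 7, 11, 13, 17, 23, 37, 41, ∞}.
(a,b)_2: α=-14, β=-4; u≡3, v≡1 (mod 8); ε(u)ε(v)=1·0, αω(v)=-14·0, βω(u)=-4·1; sum ≡ 0  ⇒  +1.
(a,b)_13: α=3, u≡8; β=1, v≡12 (mod 13); (8|13)=-1, (12|13)=+1; sign (−1)^0·-1^1·+1^3 = -1.
(a,b)_∞: sgn(851851)=+, sgn(-23023)=−, so +1.
(a,b)_23: α=3, u≡17; β=1, v≡11 (mod 23); (17|23)=-1, (11|23)=-1; sign (−1)^1·-1^1·-1^3 = -1.
(a,b)_37: α=-1, u≡11; β=0, v≡3 (mod 37); (11|37)=+1, (3|37)=+1; sign (−1)^0·+1^0·+1^-1 = +1.
(a,b)_7: α=3, u≡5; β=3, v≡4 (mod 7); (5|7)=-1, (4|7)=+1; sign (−1)^1·-1^3·+1^3 = +1.
(a,b)_11: α=3, u≡5; β=3, v≡7 (mod 11); (5|11)=+1, (7|11)=-1; sign (−1)^1·+1^3·-1^3 = +1.
(a,b)_3: α=2, u≡1; β=0, v≡2 (mod 3); (1|3)=+1, (2|3)=-1; sign (−1)^0·+1^0·-1^2 = +1.
(a,b)_41: α=2, u≡28; β=0, v≡35 (mod 41); (28|41)=-1, (35|41)=-1; sign (−1)^0·-1^0·-1^2 = +1.
(a,b)_17: α=-2, u≡16; β=0, v≡5 (mod 17); (16|17)=+1, (5|17)=-1; sign (−1)^0·+1^0·-1^-2 = +1.
(a,b)_5: α=-2, u≡4; β=-4, v≡3 (mod 5); (4|5)=+1, (3|5)=-1; sign (−1)^0·+1^-4·-1^-2 = +1.
(851851, -23023 / ℚ) ramifies at {13, 23}: a division algebra.

[13, 23]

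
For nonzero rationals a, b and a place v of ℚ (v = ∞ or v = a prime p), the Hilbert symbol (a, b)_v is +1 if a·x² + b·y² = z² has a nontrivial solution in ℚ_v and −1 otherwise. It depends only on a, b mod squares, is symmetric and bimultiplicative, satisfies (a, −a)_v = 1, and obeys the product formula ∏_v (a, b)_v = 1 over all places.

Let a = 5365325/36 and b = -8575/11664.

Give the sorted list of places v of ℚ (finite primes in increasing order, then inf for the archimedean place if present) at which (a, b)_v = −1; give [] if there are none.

Mod squares: a ≡ 214613, b ≡ -7. Check v ∈ {∞, 2, 3, 5, 7, 23, 31, 43}.
v=2: v_2(a)=-2, v_2(b)=-4; units ≡ 5, 1 (mod 8); ε·ε+αω+βω = 0·0+-2·0+-4·1 ≡ 0  ⇒  (a,b)_2 = +1.
v=5: a=5^2·(≡3), b=5^2·(≡3) mod 5; (3|5)=-1, (3|5)=-1; (−1)^{2·2·2}·(-1)^2·(-1)^2 = +1.
v=43: a=43^1·(≡20), b=43^0·(≡14) mod 43; (20|43)=-1, (14|43)=+1; (−1)^{1·0·21}·(-1)^0·(+1)^1 = +1.
v=∞: 214613 > 0 and -7 < 0  ⇒  (a,b)_∞ = +1.
v=31: a=31^1·(≡19), b=31^0·(≡17) mod 31; (19|31)=+1, (17|31)=-1; (−1)^{1·0·15}·(+1)^0·(-1)^1 = -1.
v=7: a=7^1·(≡3), b=7^3·(≡5) mod 7; (3|7)=-1, (5|7)=-1; (−1)^{1·3·3}·(-1)^3·(-1)^1 = -1.
v=3: a=3^-2·(≡2), b=3^-6·(≡2) mod 3; (2|3)=-1, (2|3)=-1; (−1)^{-2·-6·1}·(-1)^-6·(-1)^-2 = +1.
v=23: a=23^1·(≡6), b=23^0·(≡9) mod 23; (6|23)=+1, (9|23)=+1; (−1)^{1·0·11}·(+1)^0·(+1)^1 = +1.
(214613, -7 / ℚ) ramifies at {7, 31}: a division algebra.

[7, 31]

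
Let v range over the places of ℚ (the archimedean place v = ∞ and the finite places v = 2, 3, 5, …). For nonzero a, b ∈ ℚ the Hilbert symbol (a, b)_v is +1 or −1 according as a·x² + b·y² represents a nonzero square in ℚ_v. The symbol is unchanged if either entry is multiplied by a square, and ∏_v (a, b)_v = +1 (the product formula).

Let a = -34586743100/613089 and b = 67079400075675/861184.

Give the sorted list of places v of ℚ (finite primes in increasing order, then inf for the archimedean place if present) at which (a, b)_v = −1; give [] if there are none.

[13, 19]

(a, b) ≡ (-4199, 323) mod (ℚ^×)²; places V = {2, 3, 5, 7, 13, 17, 19, 29, 41, ∞}.
(a,b)_7: α=2, u≡2; β=0, v≡4 (mod 7); (2|7)=+1, (4|7)=+1; sign (−1)^0·+1^0·+1^2 = +1.
(a,b)_29: α=-2, u≡16; β=-2, v≡7 (mod 29); (16|29)=+1, (7|29)=+1; sign (−1)^0·+1^-2·+1^-2 = +1.
(a,b)_19: α=1, u≡4; β=3, v≡6 (mod 19); (4|19)=+1, (6|19)=+1; sign (−1)^1·+1^3·+1^1 = -1.
(a,b)_13: α=1, u≡2; β=2, v≡7 (mod 13); (2|13)=-1, (7|13)=-1; sign (−1)^0·-1^2·-1^1 = -1.
(a,b)_5: α=2, u≡4; β=2, v≡3 (mod 5); (4|5)=+1, (3|5)=-1; sign (−1)^0·+1^2·-1^2 = +1.
(a,b)_41: α=2, u≡11; β=2, v≡37 (mod 41); (11|41)=-1, (37|41)=+1; sign (−1)^0·-1^2·+1^2 = +1.
(a,b)_3: α=-6, u≡1; β=4, v≡2 (mod 3); (1|3)=+1, (2|3)=-1; sign (−1)^0·+1^4·-1^-6 = +1.
(a,b)_2: α=2, β=-10; u≡1, v≡3 (mod 8); ε(u)ε(v)=0·1, αω(v)=2·1, βω(u)=-10·0; sum ≡ 0  ⇒  +1.
(a,b)_∞: sgn(-4199)=−, sgn(323)=+, so +1.
(a,b)_17: α=1, u≡4; β=1, v≡1 (mod 17); (4|17)=+1, (1|17)=+1; sign (−1)^0·+1^1·+1^1 = +1.
|Ram(-4199, 323)| = 2, even; anisotropic at {13, 19}.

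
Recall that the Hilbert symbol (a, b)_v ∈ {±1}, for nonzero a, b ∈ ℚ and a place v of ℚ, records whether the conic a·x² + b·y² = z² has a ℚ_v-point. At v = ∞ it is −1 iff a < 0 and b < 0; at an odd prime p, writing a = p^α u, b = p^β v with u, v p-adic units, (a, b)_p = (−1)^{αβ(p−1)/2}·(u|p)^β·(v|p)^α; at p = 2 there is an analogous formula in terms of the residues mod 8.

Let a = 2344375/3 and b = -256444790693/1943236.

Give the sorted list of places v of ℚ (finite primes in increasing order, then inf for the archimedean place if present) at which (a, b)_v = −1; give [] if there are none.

(a, b) ≡ (93, -631997) mod (ℚ^×)²; places V = {2, 3, 5, 7, 11, 13, 17, 19, 29, 31, 37, 41, ∞}.
(a,b)_31: α=1, u≡26; β=1, v≡17 (mod 31); (26|31)=-1, (17|31)=-1; sign (−1)^1·-1^1·-1^1 = -1.
(a,b)_∞: sgn(93)=+, sgn(-631997)=−, so +1.
(a,b)_3: α=-1, u≡1; β=0, v≡1 (mod 3); (1|3)=+1, (1|3)=+1; sign (−1)^0·+1^0·+1^-1 = +1.
(a,b)_19: α=0, u≡1; β=1, v≡1 (mod 19); (1|19)=+1, (1|19)=+1; sign (−1)^0·+1^1·+1^0 = +1.
(a,b)_37: α=0, u≡6; β=1, v≡14 (mod 37); (6|37)=-1, (14|37)=-1; sign (−1)^0·-1^1·-1^0 = -1.
(a,b)_2: α=0, β=-2; u≡5, v≡3 (mod 8); ε(u)ε(v)=0·1, αω(v)=0·1, βω(u)=-2·1; sum ≡ 0  ⇒  +1.
(a,b)_11: α=2, u≡5; β=0, v≡7 (mod 11); (5|11)=+1, (7|11)=-1; sign (−1)^0·+1^0·-1^2 = +1.
(a,b)_5: α=4, u≡2; β=0, v≡2 (mod 5); (2|5)=-1, (2|5)=-1; sign (−1)^0·-1^0·-1^4 = +1.
(a,b)_17: α=0, u≡8; β=-2, v≡6 (mod 17); (8|17)=+1, (6|17)=-1; sign (−1)^0·+1^-2·-1^0 = +1.
(a,b)_29: α=0, u≡5; β=1, v≡11 (mod 29); (5|29)=+1, (11|29)=-1; sign (−1)^0·+1^1·-1^0 = +1.
(a,b)_7: α=0, u≡4; β=4, v≡5 (mod 7); (4|7)=+1, (5|7)=-1; sign (−1)^0·+1^4·-1^0 = +1.
(a,b)_41: α=0, u≡12; β=-2, v≡23 (mod 41); (12|41)=-1, (23|41)=+1; sign (−1)^0·-1^-2·+1^0 = +1.
(a,b)_13: α=0, u≡11; β=2, v≡11 (mod 13); (11|13)=-1, (11|13)=-1; sign (−1)^0·-1^2·-1^0 = +1.
(93, -631997 / ℚ) ramifies at {31, 37}: a division algebra.

[31, 37]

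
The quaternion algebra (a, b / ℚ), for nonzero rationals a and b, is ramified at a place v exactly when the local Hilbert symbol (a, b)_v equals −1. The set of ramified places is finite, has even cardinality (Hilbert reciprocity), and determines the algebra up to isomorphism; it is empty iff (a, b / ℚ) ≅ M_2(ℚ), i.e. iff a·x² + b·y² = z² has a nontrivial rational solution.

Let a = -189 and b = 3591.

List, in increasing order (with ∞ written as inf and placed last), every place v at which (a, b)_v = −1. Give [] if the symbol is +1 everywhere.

(a, b) ≡ (-21, 399) mod (ℚ^×)²; places V = {2, 3, 7, 19, ∞}.
(a,b)_7: α=1, u≡1; β=1, v≡2 (mod 7); (1|7)=+1, (2|7)=+1; sign (−1)^1·+1^1·+1^1 = -1.
(a,b)_∞: sgn(-21)=−, sgn(399)=+, so +1.
(a,b)_3: α=3, u≡2; β=3, v≡1 (mod 3); (2|3)=-1, (1|3)=+1; sign (−1)^1·-1^3·+1^3 = +1.
(a,b)_19: α=0, u≡1; β=1, v≡18 (mod 19); (1|19)=+1, (18|19)=-1; sign (−1)^0·+1^1·-1^0 = +1.
(a,b)_2: α=0, β=0; u≡3, v≡7 (mod 8); ε(u)ε(v)=1·1, αω(v)=0·0, βω(u)=0·1; sum ≡ 1  ⇒  -1.
|Ram(-21, 399)| = 2, even; anisotropic at {2, 7}.

[2, 7]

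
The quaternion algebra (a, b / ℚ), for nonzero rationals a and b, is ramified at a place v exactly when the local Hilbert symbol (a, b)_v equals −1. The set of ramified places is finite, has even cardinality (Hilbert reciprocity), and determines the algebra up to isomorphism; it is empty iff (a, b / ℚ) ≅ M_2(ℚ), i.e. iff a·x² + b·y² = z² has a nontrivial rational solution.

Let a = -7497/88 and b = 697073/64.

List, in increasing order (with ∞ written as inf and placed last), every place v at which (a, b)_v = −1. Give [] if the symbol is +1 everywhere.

(a, b) ≡ (-374, 377) mod (ℚ^×)²; places V = {2, 3, 7, 11, 13, 17, 29, 43, ∞}.
(a,b)_2: α=-3, β=-6; u≡5, v≡1 (mod 8); ε(u)ε(v)=0·0, αω(v)=-3·0, βω(u)=-6·1; sum ≡ 0  ⇒  +1.
(a,b)_43: α=0, u≡14; β=2, v≡20 (mod 43); (14|43)=+1, (20|43)=-1; sign (−1)^0·+1^2·-1^0 = +1.
(a,b)_11: α=-1, u≡2; β=0, v≡4 (mod 11); (2|11)=-1, (4|11)=+1; sign (−1)^0·-1^0·+1^-1 = +1.
(a,b)_7: α=2, u≡2; β=0, v≡6 (mod 7); (2|7)=+1, (6|7)=-1; sign (−1)^0·+1^0·-1^2 = +1.
(a,b)_∞: sgn(-374)=−, sgn(377)=+, so +1.
(a,b)_13: α=0, u≡3; β=1, v≡4 (mod 13); (3|13)=+1, (4|13)=+1; sign (−1)^0·+1^1·+1^0 = +1.
(a,b)_3: α=2, u≡1; β=0, v≡2 (mod 3); (1|3)=+1, (2|3)=-1; sign (−1)^0·+1^0·-1^2 = +1.
(a,b)_17: α=1, u≡6; β=0, v≡3 (mod 17); (6|17)=-1, (3|17)=-1; sign (−1)^0·-1^0·-1^1 = -1.
(a,b)_29: α=0, u≡14; β=1, v≡9 (mod 29); (14|29)=-1, (9|29)=+1; sign (−1)^0·-1^1·+1^0 = -1.
Ram(-374, 377) = {17, 29}; no ℚ_17-point on the conic.

[17, 29]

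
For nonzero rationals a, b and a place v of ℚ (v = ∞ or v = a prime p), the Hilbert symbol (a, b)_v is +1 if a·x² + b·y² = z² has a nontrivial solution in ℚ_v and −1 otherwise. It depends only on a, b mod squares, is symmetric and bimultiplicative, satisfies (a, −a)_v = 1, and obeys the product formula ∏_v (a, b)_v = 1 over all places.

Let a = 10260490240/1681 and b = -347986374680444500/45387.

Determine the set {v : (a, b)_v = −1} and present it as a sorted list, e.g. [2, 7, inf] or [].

Mod squares: a ≡ 10, b ≡ -15015. Check v ∈ {∞, 2, 3, 5, 7, 11, 13, 17, 41}.
v=41: a=41^-2·(≡21), b=41^-2·(≡21) mod 41; (21|41)=+1, (21|41)=+1; (−1)^{-2·-2·20}·(+1)^-2·(+1)^-2 = +1.
v=7: a=7^2·(≡5), b=7^7·(≡1) mod 7; (5|7)=-1, (1|7)=+1; (−1)^{2·7·3}·(-1)^7·(+1)^2 = -1.
v=17: a=17^0·(≡5), b=17^2·(≡16) mod 17; (5|17)=-1, (16|17)=+1; (−1)^{0·2·8}·(-1)^2·(+1)^0 = +1.
v=3: a=3^0·(≡1), b=3^-3·(≡2) mod 3; (1|3)=+1, (2|3)=-1; (−1)^{0·-3·1}·(+1)^-3·(-1)^0 = +1.
v=5: a=5^1·(≡3), b=5^3·(≡2) mod 5; (3|5)=-1, (2|5)=-1; (−1)^{1·3·2}·(-1)^3·(-1)^1 = +1.
v=13: a=13^2·(≡12), b=13^3·(≡8) mod 13; (12|13)=+1, (8|13)=-1; (−1)^{2·3·6}·(+1)^3·(-1)^2 = +1.
v=∞: 10 > 0 and -15015 < 0  ⇒  (a,b)_∞ = +1.
v=11: a=11^2·(≡10), b=11^3·(≡6) mod 11; (10|11)=-1, (6|11)=-1; (−1)^{2·3·5}·(-1)^3·(-1)^2 = -1.
v=2: v_2(a)=11, v_2(b)=2; units ≡ 5, 1 (mod 8); ε·ε+αω+βω = 0·0+11·0+2·1 ≡ 0  ⇒  (a,b)_2 = +1.
(10, -15015 / ℚ) ramifies at {7, 11}: a division algebra.

[7, 11]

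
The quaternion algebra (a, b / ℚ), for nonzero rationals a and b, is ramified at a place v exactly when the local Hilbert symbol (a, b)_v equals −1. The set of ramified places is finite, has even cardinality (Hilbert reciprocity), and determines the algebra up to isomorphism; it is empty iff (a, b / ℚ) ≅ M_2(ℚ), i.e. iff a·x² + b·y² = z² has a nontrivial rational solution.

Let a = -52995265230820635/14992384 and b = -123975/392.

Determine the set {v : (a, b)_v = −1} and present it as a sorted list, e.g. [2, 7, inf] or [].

Mod squares: a ≡ -3515, b ≡ -1102. Check v ∈ {∞, 2, 3, 5, 7, 11, 19, 29, 37}.
v=19: a=19^3·(≡11), b=19^1·(≡12) mod 19; (11|19)=+1, (12|19)=-1; (−1)^{3·1·9}·(+1)^1·(-1)^3 = +1.
v=7: a=7^0·(≡5), b=7^-2·(≡2) mod 7; (5|7)=-1, (2|7)=+1; (−1)^{0·-2·3}·(-1)^-2·(+1)^0 = +1.
v=29: a=29^4·(≡6), b=29^1·(≡5) mod 29; (6|29)=+1, (5|29)=+1; (−1)^{4·1·14}·(+1)^1·(+1)^4 = +1.
v=∞: -3515 < 0 and -1102 < 0  ⇒  (a,b)_∞ = -1.
v=2: v_2(a)=-10, v_2(b)=-3; units ≡ 5, 1 (mod 8); ε·ε+αω+βω = 0·0+-10·0+-3·1 ≡ 1  ⇒  (a,b)_2 = -1.
v=3: a=3^10·(≡1), b=3^2·(≡2) mod 3; (1|3)=+1, (2|3)=-1; (−1)^{10·2·1}·(+1)^2·(-1)^10 = +1.
v=37: a=37^1·(≡1), b=37^0·(≡14) mod 37; (1|37)=+1, (14|37)=-1; (−1)^{1·0·18}·(+1)^0·(-1)^1 = -1.
v=11: a=11^-4·(≡3), b=11^0·(≡4) mod 11; (3|11)=+1, (4|11)=+1; (−1)^{-4·0·5}·(+1)^0·(+1)^-4 = +1.
v=5: a=5^1·(≡2), b=5^2·(≡3) mod 5; (2|5)=-1, (3|5)=-1; (−1)^{1·2·2}·(-1)^2·(-1)^1 = -1.
(-3515, -1102 / ℚ) ramifies at {2, 5, 37, ∞}: a division algebra.

[2, 5, 37, inf]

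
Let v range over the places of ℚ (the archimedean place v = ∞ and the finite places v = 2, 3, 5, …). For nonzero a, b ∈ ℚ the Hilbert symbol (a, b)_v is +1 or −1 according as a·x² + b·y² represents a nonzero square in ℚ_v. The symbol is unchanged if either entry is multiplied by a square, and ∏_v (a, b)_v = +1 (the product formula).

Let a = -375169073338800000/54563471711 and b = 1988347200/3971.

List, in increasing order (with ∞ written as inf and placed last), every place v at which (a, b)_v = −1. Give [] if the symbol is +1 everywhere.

Mod squares: a ≡ -3570, b ≡ 3927. Check v ∈ {∞, 2, 3, 5, 7, 11, 13, 17, 19, 23, 59}.
v=3: a=3^13·(≡1), b=3^1·(≡1) mod 3; (1|3)=+1, (1|3)=+1; (−1)^{13·1·1}·(+1)^1·(+1)^13 = -1.
v=13: a=13^2·(≡5), b=13^0·(≡10) mod 13; (5|13)=-1, (10|13)=+1; (−1)^{2·0·6}·(-1)^0·(+1)^2 = +1.
v=17: a=17^-1·(≡7), b=17^1·(≡7) mod 17; (7|17)=-1, (7|17)=-1; (−1)^{-1·1·8}·(-1)^1·(-1)^-1 = +1.
v=19: a=19^-2·(≡10), b=19^-2·(≡8) mod 19; (10|19)=-1, (8|19)=-1; (−1)^{-2·-2·9}·(-1)^-2·(-1)^-2 = +1.
v=7: a=7^-5·(≡1), b=7^1·(≡1) mod 7; (1|7)=+1, (1|7)=+1; (−1)^{-5·1·3}·(+1)^1·(+1)^-5 = -1.
v=59: a=59^2·(≡45), b=59^2·(≡11) mod 59; (45|59)=+1, (11|59)=-1; (−1)^{2·2·29}·(+1)^2·(-1)^2 = +1.
v=23: a=23^-2·(≡16), b=23^0·(≡5) mod 23; (16|23)=+1, (5|23)=-1; (−1)^{-2·0·11}·(+1)^0·(-1)^-2 = +1.
v=2: v_2(a)=7, v_2(b)=6; units ≡ 7, 7 (mod 8); ε·ε+αω+βω = 1·1+7·0+6·0 ≡ 1  ⇒  (a,b)_2 = -1.
v=11: a=11^0·(≡4), b=11^-1·(≡9) mod 11; (4|11)=+1, (9|11)=+1; (−1)^{0·-1·5}·(+1)^-1·(+1)^0 = +1.
v=∞: -3570 < 0 and 3927 > 0  ⇒  (a,b)_∞ = +1.
v=5: a=5^5·(≡4), b=5^2·(≡3) mod 5; (4|5)=+1, (3|5)=-1; (−1)^{5·2·2}·(+1)^2·(-1)^5 = -1.
(-3570, 3927 / ℚ) ramifies at {2, 3, 5, 7}: a division algebra.

[2, 3, 5, 7]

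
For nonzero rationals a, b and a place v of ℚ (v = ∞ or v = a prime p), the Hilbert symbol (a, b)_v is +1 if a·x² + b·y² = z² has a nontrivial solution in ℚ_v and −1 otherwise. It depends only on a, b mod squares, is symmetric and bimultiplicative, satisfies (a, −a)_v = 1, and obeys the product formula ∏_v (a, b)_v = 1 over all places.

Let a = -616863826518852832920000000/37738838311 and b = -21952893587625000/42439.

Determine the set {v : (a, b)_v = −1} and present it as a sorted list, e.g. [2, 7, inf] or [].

Mod squares: a ≡ -205530, b ≡ -81158. Check v ∈ {∞, 2, 3, 5, 7, 11, 13, 17, 19, 23, 31, 37, 41}.
v=37: a=37^-2·(≡29), b=37^-2·(≡32) mod 37; (29|37)=-1, (32|37)=-1; (−1)^{-2·-2·18}·(-1)^-2·(-1)^-2 = +1.
v=11: a=11^4·(≡4), b=11^3·(≡5) mod 11; (4|11)=+1, (5|11)=+1; (−1)^{4·3·5}·(+1)^3·(+1)^4 = +1.
v=2: v_2(a)=9, v_2(b)=3; units ≡ 3, 5 (mod 8); ε·ε+αω+βω = 1·0+9·1+3·1 ≡ 0  ⇒  (a,b)_2 = +1.
v=3: a=3^13·(≡1), b=3^8·(≡1) mod 3; (1|3)=+1, (1|3)=+1; (−1)^{13·8·1}·(+1)^8·(+1)^13 = +1.
v=5: a=5^7·(≡4), b=5^6·(≡3) mod 5; (4|5)=+1, (3|5)=-1; (−1)^{7·6·2}·(+1)^6·(-1)^7 = -1.
v=13: a=13^3·(≡8), b=13^2·(≡10) mod 13; (8|13)=-1, (10|13)=+1; (−1)^{3·2·6}·(-1)^2·(+1)^3 = +1.
v=31: a=31^-1·(≡7), b=31^-1·(≡15) mod 31; (7|31)=+1, (15|31)=-1; (−1)^{-1·-1·15}·(+1)^-1·(-1)^-1 = +1.
v=19: a=19^2·(≡12), b=19^0·(≡14) mod 19; (12|19)=-1, (14|19)=-1; (−1)^{2·0·9}·(-1)^0·(-1)^2 = +1.
v=17: a=17^1·(≡3), b=17^1·(≡5) mod 17; (3|17)=-1, (5|17)=-1; (−1)^{1·1·8}·(-1)^1·(-1)^1 = +1.
v=23: a=23^-2·(≡15), b=23^0·(≡16) mod 23; (15|23)=-1, (16|23)=+1; (−1)^{-2·0·11}·(-1)^0·(+1)^-2 = +1.
v=∞: -205530 < 0 and -81158 < 0  ⇒  (a,b)_∞ = -1.
v=41: a=41^-2·(≡17), b=41^0·(≡6) mod 41; (17|41)=-1, (6|41)=-1; (−1)^{-2·0·20}·(-1)^0·(-1)^-2 = +1.
v=7: a=7^2·(≡1), b=7^1·(≡3) mod 7; (1|7)=+1, (3|7)=-1; (−1)^{2·1·3}·(+1)^1·(-1)^2 = +1.
Ram(-205530, -81158) = {5, ∞}; no ℚ_5-point on the conic.

[5, inf]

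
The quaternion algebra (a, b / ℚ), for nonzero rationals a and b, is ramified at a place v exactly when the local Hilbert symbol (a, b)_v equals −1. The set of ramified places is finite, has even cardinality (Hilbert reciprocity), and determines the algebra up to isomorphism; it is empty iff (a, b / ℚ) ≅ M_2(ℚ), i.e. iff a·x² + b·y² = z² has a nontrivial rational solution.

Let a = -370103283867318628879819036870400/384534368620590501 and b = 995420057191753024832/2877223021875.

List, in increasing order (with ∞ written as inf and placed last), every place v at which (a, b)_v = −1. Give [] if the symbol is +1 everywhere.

[3, 7, 11, 23]

Mod squares: a ≡ -8211, b ≡ 8855. Check v ∈ {∞, 2, 3, 5, 7, 11, 13, 17, 19, 23, 37}.
v=5: a=5^2·(≡4), b=5^-5·(≡1) mod 5; (4|5)=+1, (1|5)=+1; (−1)^{2·-5·2}·(+1)^-5·(+1)^2 = +1.
v=37: a=37^-2·(≡11), b=37^-2·(≡10) mod 37; (11|37)=+1, (10|37)=+1; (−1)^{-2·-2·18}·(+1)^-2·(+1)^-2 = +1.
v=19: a=19^-4·(≡5), b=19^-2·(≡17) mod 19; (5|19)=+1, (17|19)=+1; (−1)^{-4·-2·9}·(+1)^-2·(+1)^-4 = +1.
v=7: a=7^17·(≡6), b=7^11·(≡3) mod 7; (6|7)=-1, (3|7)=-1; (−1)^{17·11·3}·(-1)^11·(-1)^17 = -1.
v=17: a=17^3·(≡5), b=17^2·(≡2) mod 17; (5|17)=-1, (2|17)=+1; (−1)^{3·2·8}·(-1)^2·(+1)^3 = +1.
v=23: a=23^-3·(≡17), b=23^-1·(≡21) mod 23; (17|23)=-1, (21|23)=-1; (−1)^{-3·-1·11}·(-1)^-1·(-1)^-3 = -1.
v=∞: -8211 < 0 and 8855 > 0  ⇒  (a,b)_∞ = +1.
v=2: v_2(a)=8, v_2(b)=6; units ≡ 5, 7 (mod 8); ε·ε+αω+βω = 0·1+8·0+6·1 ≡ 0  ⇒  (a,b)_2 = +1.
v=13: a=13^4·(≡8), b=13^2·(≡7) mod 13; (8|13)=-1, (7|13)=-1; (−1)^{4·2·6}·(-1)^2·(-1)^4 = +1.
v=11: a=11^6·(≡7), b=11^5·(≡2) mod 11; (7|11)=-1, (2|11)=-1; (−1)^{6·5·5}·(-1)^5·(-1)^6 = -1.
v=3: a=3^-11·(≡2), b=3^-4·(≡2) mod 3; (2|3)=-1, (2|3)=-1; (−1)^{-11·-4·1}·(-1)^-4·(-1)^-11 = -1.
|Ram(-8211, 8855)| = 4, even; anisotropic at {3, 7, 11, 23}.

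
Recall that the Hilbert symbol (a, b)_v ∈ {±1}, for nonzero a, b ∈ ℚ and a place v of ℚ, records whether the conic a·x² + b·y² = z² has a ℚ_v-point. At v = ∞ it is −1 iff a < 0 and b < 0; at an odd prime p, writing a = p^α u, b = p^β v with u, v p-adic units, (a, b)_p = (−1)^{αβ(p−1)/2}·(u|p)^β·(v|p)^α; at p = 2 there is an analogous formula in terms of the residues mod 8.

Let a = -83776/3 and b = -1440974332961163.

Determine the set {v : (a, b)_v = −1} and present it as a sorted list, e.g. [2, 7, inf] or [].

(a, b) ≡ (-3927, -323323) mod (ℚ^×)²; places V = {2, 3, 7, 11, 13, 17, 19, ∞}.
(a,b)_13: α=0, u≡3; β=1, v≡7 (mod 13); (3|13)=+1, (7|13)=-1; sign (−1)^0·+1^1·-1^0 = +1.
(a,b)_3: α=-1, u≡2; β=2, v≡2 (mod 3); (2|3)=-1, (2|3)=-1; sign (−1)^0·-1^2·-1^-1 = -1.
(a,b)_2: α=6, β=0; u≡1, v≡5 (mod 8); ε(u)ε(v)=0·0, αω(v)=6·1, βω(u)=0·0; sum ≡ 0  ⇒  +1.
(a,b)_11: α=1, u≡6; β=3, v≡2 (mod 11); (6|11)=-1, (2|11)=-1; sign (−1)^1·-1^3·-1^1 = -1.
(a,b)_17: α=1, u≡12; β=5, v≡9 (mod 17); (12|17)=-1, (9|17)=+1; sign (−1)^0·-1^5·+1^1 = -1.
(a,b)_∞: sgn(-3927)=−, sgn(-323323)=−, so -1.
(a,b)_19: α=0, u≡11; β=1, v≡1 (mod 19); (11|19)=+1, (1|19)=+1; sign (−1)^0·+1^1·+1^0 = +1.
(a,b)_7: α=1, u≡3; β=3, v≡1 (mod 7); (3|7)=-1, (1|7)=+1; sign (−1)^1·-1^3·+1^1 = +1.
(-3927, -323323 / ℚ) ramifies at {3, 11, 17, ∞}: a division algebra.

[3, 11, 17, inf]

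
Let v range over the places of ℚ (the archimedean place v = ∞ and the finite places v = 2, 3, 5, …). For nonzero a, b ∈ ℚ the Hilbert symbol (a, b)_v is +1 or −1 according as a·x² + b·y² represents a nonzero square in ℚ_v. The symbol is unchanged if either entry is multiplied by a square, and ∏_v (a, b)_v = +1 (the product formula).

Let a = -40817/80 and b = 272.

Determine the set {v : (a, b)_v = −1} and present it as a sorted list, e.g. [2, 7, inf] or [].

Mod squares: a ≡ -85, b ≡ 17. Check v ∈ {∞, 2, 5, 7, 17}.
v=17: a=17^1·(≡11), b=17^1·(≡16) mod 17; (11|17)=-1, (16|17)=+1; (−1)^{1·1·8}·(-1)^1·(+1)^1 = -1.
v=2: v_2(a)=-4, v_2(b)=4; units ≡ 3, 1 (mod 8); ε·ε+αω+βω = 1·0+-4·0+4·1 ≡ 0  ⇒  (a,b)_2 = +1.
v=5: a=5^-1·(≡3), b=5^0·(≡2) mod 5; (3|5)=-1, (2|5)=-1; (−1)^{-1·0·2}·(-1)^0·(-1)^-1 = -1.
v=7: a=7^4·(≡6), b=7^0·(≡6) mod 7; (6|7)=-1, (6|7)=-1; (−1)^{4·0·3}·(-1)^0·(-1)^4 = +1.
v=∞: -85 < 0 and 17 > 0  ⇒  (a,b)_∞ = +1.
|Ram(-85, 17)| = 2, even; anisotropic at {5, 17}.

[5, 17]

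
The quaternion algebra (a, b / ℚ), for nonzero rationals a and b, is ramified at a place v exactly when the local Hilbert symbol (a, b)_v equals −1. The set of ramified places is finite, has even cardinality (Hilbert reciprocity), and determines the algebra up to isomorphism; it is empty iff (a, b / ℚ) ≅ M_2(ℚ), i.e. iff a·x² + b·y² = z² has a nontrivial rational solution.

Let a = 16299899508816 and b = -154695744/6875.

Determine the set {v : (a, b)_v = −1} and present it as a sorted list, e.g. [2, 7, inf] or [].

(a, b) ≡ (22701, -6699) mod (ℚ^×)²; places V = {2, 3, 5, 7, 11, 23, 29, 47, ∞}.
(a,b)_2: α=4, β=6; u≡5, v≡5 (mod 8); ε(u)ε(v)=0·0, αω(v)=4·1, βω(u)=6·1; sum ≡ 0  ⇒  +1.
(a,b)_11: α=2, u≡2; β=-1, v≡8 (mod 11); (2|11)=-1, (8|11)=-1; sign (−1)^0·-1^-1·-1^2 = -1.
(a,b)_23: α=1, u≡21; β=0, v≡22 (mod 23); (21|23)=-1, (22|23)=-1; sign (−1)^0·-1^0·-1^1 = -1.
(a,b)_3: α=3, u≡1; β=5, v≡2 (mod 3); (1|3)=+1, (2|3)=-1; sign (−1)^1·+1^5·-1^3 = +1.
(a,b)_5: α=0, u≡1; β=-4, v≡1 (mod 5); (1|5)=+1, (1|5)=+1; sign (−1)^0·+1^-4·+1^0 = +1.
(a,b)_29: α=2, u≡20; β=1, v≡20 (mod 29); (20|29)=+1, (20|29)=+1; sign (−1)^0·+1^1·+1^2 = +1.
(a,b)_47: α=1, u≡45; β=0, v≡26 (mod 47); (45|47)=-1, (26|47)=-1; sign (−1)^0·-1^0·-1^1 = -1.
(a,b)_∞: sgn(22701)=+, sgn(-6699)=−, so +1.
(a,b)_7: α=3, u≡2; β=3, v≡2 (mod 7); (2|7)=+1, (2|7)=+1; sign (−1)^1·+1^3·+1^3 = -1.
(22701, -6699 / ℚ) ramifies at {7, 11, 23, 47}: a division algebra.

[7, 11, 23, 47]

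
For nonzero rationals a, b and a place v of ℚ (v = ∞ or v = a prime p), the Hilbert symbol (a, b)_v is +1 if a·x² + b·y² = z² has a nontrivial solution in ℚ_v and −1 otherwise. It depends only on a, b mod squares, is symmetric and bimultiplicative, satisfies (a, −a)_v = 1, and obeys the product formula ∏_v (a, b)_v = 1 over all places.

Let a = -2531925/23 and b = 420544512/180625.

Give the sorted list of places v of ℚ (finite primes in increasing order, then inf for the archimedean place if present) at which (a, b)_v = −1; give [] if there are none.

Mod squares: a ≡ -2139, b ≡ 713. Check v ∈ {∞, 2, 3, 5, 11, 17, 23, 31}.
v=31: a=31^1·(≡22), b=31^1·(≡12) mod 31; (22|31)=-1, (12|31)=-1; (−1)^{1·1·15}·(-1)^1·(-1)^1 = -1.
v=2: v_2(a)=0, v_2(b)=16; units ≡ 5, 1 (mod 8); ε·ε+αω+βω = 0·0+0·0+16·1 ≡ 0  ⇒  (a,b)_2 = +1.
v=11: a=11^2·(≡8), b=11^0·(≡5) mod 11; (8|11)=-1, (5|11)=+1; (−1)^{2·0·5}·(-1)^0·(+1)^2 = +1.
v=5: a=5^2·(≡1), b=5^-4·(≡3) mod 5; (1|5)=+1, (3|5)=-1; (−1)^{2·-4·2}·(+1)^-4·(-1)^2 = +1.
v=3: a=3^3·(≡1), b=3^2·(≡2) mod 3; (1|3)=+1, (2|3)=-1; (−1)^{3·2·1}·(+1)^2·(-1)^3 = -1.
v=17: a=17^0·(≡12), b=17^-2·(≡15) mod 17; (12|17)=-1, (15|17)=+1; (−1)^{0·-2·8}·(-1)^-2·(+1)^0 = +1.
v=23: a=23^-1·(≡7), b=23^1·(≡16) mod 23; (7|23)=-1, (16|23)=+1; (−1)^{-1·1·11}·(-1)^1·(+1)^-1 = +1.
v=∞: -2139 < 0 and 713 > 0  ⇒  (a,b)_∞ = +1.
Ram(-2139, 713) = {3, 31}; no ℚ_3-point on the conic.

[3, 31]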